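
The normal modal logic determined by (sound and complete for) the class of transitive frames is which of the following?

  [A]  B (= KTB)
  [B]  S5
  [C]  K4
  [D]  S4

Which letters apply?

C

(A) B (= KTB) is determined by the class of reflexive and symmetric frames.
(B) S5 is determined by the class of reflexive, symmetric, and transitive frames.
(C) K4 is determined by exactly this class.
(D) S4 is determined by the class of reflexive and transitive frames.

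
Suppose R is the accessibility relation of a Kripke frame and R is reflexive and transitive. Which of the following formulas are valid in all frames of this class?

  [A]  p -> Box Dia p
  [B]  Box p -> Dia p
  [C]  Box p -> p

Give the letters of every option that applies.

Reflexive relations are serial.
(A) p -> Box Dia p is axiom B, which corresponds to symmetry. Such an R need not be symmetric — not valid.
(B) axiom D: valid iff R is serial. Every such R is serial — valid.
(C) axiom T: valid iff R is reflexive. Every such R is reflexive — valid.

B, C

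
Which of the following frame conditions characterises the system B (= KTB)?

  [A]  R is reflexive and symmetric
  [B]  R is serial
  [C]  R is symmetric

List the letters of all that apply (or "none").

(A) B (= KTB) is sound and complete for exactly this class.
(B) this class determines D, not B (= KTB).
(C) this class determines KB, not B (= KTB).

A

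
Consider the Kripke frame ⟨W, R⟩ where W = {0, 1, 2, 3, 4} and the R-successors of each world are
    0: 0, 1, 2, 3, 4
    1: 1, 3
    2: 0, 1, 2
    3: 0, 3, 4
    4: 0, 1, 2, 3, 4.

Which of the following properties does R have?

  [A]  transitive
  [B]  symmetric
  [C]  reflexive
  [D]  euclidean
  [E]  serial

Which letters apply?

(A) not transitive: 1 R 3 and 3 R 0 but not 1 R 0.
(B) not symmetric: 0 R 1 but not 1 R 0.
(C) reflexive: each world relates to itself.
(D) not euclidean: 0 R 1 and 0 R 0 but not 1 R 0.
(E) serial: every world has an R-successor.

C, E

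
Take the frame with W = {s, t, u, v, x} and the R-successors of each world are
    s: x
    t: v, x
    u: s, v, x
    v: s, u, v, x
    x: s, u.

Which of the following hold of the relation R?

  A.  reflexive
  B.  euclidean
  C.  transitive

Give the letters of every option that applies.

none

(A) not reflexive: not s R s.
(B) not euclidean: t R x and t R v but not x R v.
(C) not transitive: s R x and x R s but not s R s.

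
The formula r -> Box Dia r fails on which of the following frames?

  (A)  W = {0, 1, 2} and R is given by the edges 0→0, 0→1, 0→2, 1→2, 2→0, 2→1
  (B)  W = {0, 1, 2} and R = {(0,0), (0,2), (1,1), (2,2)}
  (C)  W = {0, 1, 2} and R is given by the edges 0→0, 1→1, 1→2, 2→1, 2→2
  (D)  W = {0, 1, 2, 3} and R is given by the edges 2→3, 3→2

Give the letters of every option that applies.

The schema r -> Box Dia r is axiom B; it is valid on a frame iff R is symmetric.
(A) R is not symmetric (0 R 1 but not 1 R 0), so the schema fails here.
(B) R is not symmetric (0 R 2 but not 2 R 0), so the schema fails here.
(C) R is symmetric (every R-edge is matched by its reverse), so the schema is valid here.
(D) R is symmetric (every R-edge is matched by its reverse), so the schema is valid here.

A, B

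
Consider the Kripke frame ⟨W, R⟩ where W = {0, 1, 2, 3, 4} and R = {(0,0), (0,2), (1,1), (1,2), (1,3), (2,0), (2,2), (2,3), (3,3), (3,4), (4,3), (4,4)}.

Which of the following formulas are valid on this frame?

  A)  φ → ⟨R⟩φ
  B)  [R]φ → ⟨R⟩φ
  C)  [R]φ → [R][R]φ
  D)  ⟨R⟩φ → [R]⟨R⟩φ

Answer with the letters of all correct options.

A, B

R is reflexive: each world relates to itself.
R is not transitive: 0 R 2 and 2 R 3 but not 0 R 3.
R is not euclidean: 1 R 2 and 1 R 1 but not 2 R 1.
R is serial: every world has an R-successor.
(A) φ → ⟨R⟩φ (the dual of axiom T) characterises the reflexive frames. R is reflexive — valid.
(B) [R]φ → ⟨R⟩φ is axiom D, which corresponds to seriality. R is serial — valid.
(C) axiom 4: valid iff R is transitive. R is not transitive — not valid.
(D) ⟨R⟩φ → [R]⟨R⟩φ is axiom 5, which corresponds to the euclidean property. R is not euclidean — not valid.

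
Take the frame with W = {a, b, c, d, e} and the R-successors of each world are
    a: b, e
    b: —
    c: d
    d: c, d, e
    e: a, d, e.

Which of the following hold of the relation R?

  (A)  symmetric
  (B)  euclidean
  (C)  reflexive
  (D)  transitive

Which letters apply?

none

(A) not symmetric: a R b but not b R a.
(B) not euclidean: a R b and a R e but not b R e.
(C) not reflexive: not a R a.
(D) not transitive: a R e and e R a but not a R a.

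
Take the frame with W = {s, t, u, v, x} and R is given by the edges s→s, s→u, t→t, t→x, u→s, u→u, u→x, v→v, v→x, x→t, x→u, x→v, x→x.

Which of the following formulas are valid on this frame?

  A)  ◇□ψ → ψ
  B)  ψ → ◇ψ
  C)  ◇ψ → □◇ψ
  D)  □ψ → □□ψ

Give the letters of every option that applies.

A, B

R is reflexive: each world relates to itself.
R is symmetric: every R-edge is matched by its reverse.
R is not transitive: s R u and u R x but not s R x.
R is not euclidean: u R s and u R x but not s R x.
(A) ◇□ψ → ψ is the dual of axiom B; it is valid on a frame exactly when R is symmetric. R is symmetric, so valid.
(B) ψ → ◇ψ is the dual of axiom T; it is valid on a frame exactly when R is reflexive. R is reflexive, so valid.
(C) ◇ψ → □◇ψ is axiom 5, which corresponds to the euclidean property. R is not euclidean — not valid.
(D) □ψ → □□ψ (axiom 4) characterises the transitive frames. R is not transitive — not valid.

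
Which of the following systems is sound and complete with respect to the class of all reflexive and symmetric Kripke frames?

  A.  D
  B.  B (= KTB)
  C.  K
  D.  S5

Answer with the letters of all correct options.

(A) D is determined by the class of serial frames.
(B) B (= KTB) is determined by exactly this class.
(C) K is determined by the class of arbitrary frames.
(D) S5 is determined by the class of reflexive, symmetric, and transitive frames.

B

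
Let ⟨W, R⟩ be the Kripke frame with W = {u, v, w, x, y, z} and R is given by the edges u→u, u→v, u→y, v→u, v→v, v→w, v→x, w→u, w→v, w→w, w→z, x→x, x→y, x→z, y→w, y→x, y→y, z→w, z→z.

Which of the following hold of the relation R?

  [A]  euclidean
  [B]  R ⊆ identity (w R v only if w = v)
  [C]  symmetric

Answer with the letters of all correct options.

none

(A) not euclidean: u R v and u R y but not v R y.
(B) not ⊆ identity: u R v with u ≠ v.
(C) not symmetric: u R y but not y R u.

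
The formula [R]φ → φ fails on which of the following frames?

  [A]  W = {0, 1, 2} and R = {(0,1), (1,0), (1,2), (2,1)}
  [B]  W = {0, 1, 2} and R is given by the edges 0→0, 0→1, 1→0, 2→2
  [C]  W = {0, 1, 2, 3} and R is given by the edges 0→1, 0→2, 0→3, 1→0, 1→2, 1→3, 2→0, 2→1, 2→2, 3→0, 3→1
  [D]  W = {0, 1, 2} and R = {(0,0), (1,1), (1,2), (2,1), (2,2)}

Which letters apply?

The schema [R]φ → φ is axiom T; it is valid on a frame iff R is reflexive.
(A) R is not reflexive (not 0 R 0), so the schema fails here.
(B) R is not reflexive (not 1 R 1), so the schema fails here.
(C) R is not reflexive (not 0 R 0), so the schema fails here.
(D) R is reflexive (each world relates to itself), so the schema is valid here.

A, B, C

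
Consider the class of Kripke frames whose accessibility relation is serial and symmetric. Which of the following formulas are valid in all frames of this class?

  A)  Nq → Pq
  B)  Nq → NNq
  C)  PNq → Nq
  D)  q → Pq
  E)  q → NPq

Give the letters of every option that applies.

A, E

(A) Nq → Pq is axiom D; it is valid on a frame exactly when R is serial. Every such R is serial, so valid.
(B) axiom 4: valid iff R is transitive. Such an R need not be transitive — not valid.
(C) PNq → Nq is the dual of axiom 5; it is valid on a frame exactly when R is euclidean. Such an R need not be euclidean, so not valid.
(D) q → Pq (the dual of axiom T) characterises the reflexive frames. Such an R need not be reflexive — not valid.
(E) q → NPq (axiom B) characterises the symmetric frames. Every such R is symmetric — valid.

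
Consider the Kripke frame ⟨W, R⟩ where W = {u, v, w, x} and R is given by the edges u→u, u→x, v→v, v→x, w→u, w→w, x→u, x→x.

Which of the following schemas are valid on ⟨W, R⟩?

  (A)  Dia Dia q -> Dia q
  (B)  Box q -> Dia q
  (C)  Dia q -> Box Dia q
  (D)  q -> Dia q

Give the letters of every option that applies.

B, D

R is reflexive: each world relates to itself.
R is not transitive: v R x and x R u but not v R u.
R is not euclidean: v R x and v R v but not x R v.
R is serial: every world has an R-successor.
(A) Dia Dia q -> Dia q is the dual of axiom 4, which corresponds to transitivity. R is not transitive — not valid.
(B) Box q -> Dia q (axiom D) characterises the serial frames. R is serial — valid.
(C) axiom 5: valid iff R is euclidean. R is not euclidean — not valid.
(D) the dual of axiom T: valid iff R is reflexive. R is reflexive — valid.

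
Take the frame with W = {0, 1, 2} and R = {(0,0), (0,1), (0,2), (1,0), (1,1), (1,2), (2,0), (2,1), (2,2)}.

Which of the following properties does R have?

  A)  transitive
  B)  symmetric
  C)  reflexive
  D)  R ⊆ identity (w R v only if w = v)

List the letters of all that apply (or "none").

(A) transitive: R is closed under composition.
(B) symmetric: every R-edge is matched by its reverse.
(C) reflexive: each world relates to itself.
(D) not ⊆ identity: 0 R 1 with 0 ≠ 1.

A, B, C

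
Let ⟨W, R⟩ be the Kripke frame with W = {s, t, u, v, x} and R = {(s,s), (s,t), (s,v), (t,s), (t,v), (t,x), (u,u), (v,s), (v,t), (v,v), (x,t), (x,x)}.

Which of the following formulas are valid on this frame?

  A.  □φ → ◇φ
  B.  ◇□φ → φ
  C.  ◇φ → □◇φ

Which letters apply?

R is symmetric: every R-edge is matched by its reverse.
R is not euclidean: t R s and t R x but not s R x.
R is serial: every world has an R-successor.
(A) □φ → ◇φ is axiom D, which corresponds to seriality. R is serial — valid.
(B) the dual of axiom B: valid iff R is symmetric. R is symmetric — valid.
(C) ◇φ → □◇φ is axiom 5; it is valid on a frame exactly when R is euclidean. R is not euclidean, so not valid.

A, B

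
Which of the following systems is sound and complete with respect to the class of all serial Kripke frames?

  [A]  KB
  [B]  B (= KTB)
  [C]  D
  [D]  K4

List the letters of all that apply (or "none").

(A) KB is determined by the class of symmetric frames.
(B) B (= KTB) is determined by the class of reflexive and symmetric frames.
(C) D is determined by exactly this class.
(D) K4 is determined by the class of transitive frames.

C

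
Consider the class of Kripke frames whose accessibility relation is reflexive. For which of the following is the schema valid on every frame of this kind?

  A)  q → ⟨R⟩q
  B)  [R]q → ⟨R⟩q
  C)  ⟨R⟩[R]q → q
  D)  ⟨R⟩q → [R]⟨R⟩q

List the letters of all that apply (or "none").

A, B

A reflexive relation is serial.
(A) the dual of axiom T: valid iff R is reflexive. Every such R is reflexive — valid.
(B) [R]q → ⟨R⟩q is axiom D; it is valid on a frame exactly when R is serial. Every such R is serial, so valid.
(C) ⟨R⟩[R]q → q is the dual of axiom B, which corresponds to symmetry. Such an R need not be symmetric — not valid.
(D) ⟨R⟩q → [R]⟨R⟩q (axiom 5) characterises the euclidean frames. Such an R need not be euclidean — not valid.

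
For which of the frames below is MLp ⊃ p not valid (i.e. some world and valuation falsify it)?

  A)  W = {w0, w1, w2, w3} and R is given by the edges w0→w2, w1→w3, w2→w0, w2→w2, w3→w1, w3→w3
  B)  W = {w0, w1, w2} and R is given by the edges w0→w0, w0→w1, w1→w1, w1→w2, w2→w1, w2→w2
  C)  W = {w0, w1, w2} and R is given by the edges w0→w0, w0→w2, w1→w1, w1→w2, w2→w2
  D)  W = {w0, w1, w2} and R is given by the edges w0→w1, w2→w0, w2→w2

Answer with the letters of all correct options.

The schema MLp ⊃ p is the dual of axiom B; it is valid on a frame iff R is symmetric.
(A) R is symmetric (every R-edge is matched by its reverse), so the schema is valid here.
(B) R is not symmetric (w0 R w1 but not w1 R w0), so the schema fails here.
(C) R is not symmetric (w0 R w2 but not w2 R w0), so the schema fails here.
(D) R is not symmetric (w0 R w1 but not w1 R w0), so the schema fails here.

B, C, D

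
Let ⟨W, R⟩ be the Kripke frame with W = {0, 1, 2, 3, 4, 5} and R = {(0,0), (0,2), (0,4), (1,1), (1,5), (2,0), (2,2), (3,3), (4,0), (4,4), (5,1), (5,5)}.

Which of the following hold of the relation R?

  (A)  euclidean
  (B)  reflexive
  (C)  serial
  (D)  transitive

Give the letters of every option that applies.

B, C

(A) not euclidean: 0 R 2 and 0 R 4 but not 2 R 4.
(B) reflexive: each world relates to itself.
(C) serial: every world has an R-successor.
(D) not transitive: 2 R 0 and 0 R 4 but not 2 R 4.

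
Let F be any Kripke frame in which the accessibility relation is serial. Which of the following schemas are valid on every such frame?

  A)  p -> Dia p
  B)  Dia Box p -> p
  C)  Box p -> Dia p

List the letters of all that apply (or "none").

C

(A) p -> Dia p is the dual of axiom T, which corresponds to reflexivity. Such an R need not be reflexive — not valid.
(B) the dual of axiom B: valid iff R is symmetric. Such an R need not be symmetric — not valid.
(C) Box p -> Dia p (axiom D) characterises the serial frames. Every such R is serial — valid.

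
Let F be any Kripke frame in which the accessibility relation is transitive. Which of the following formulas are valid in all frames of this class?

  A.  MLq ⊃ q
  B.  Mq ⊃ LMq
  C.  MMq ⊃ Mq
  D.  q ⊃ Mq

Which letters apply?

(A) the dual of axiom B: valid iff R is symmetric. Such an R need not be symmetric — not valid.
(B) Mq ⊃ LMq is axiom 5, which corresponds to the euclidean property. Such an R need not be euclidean — not valid.
(C) MMq ⊃ Mq (the dual of axiom 4) characterises the transitive frames. Every such R is transitive — valid.
(D) the dual of axiom T: valid iff R is reflexive. Such an R need not be reflexive — not valid.

C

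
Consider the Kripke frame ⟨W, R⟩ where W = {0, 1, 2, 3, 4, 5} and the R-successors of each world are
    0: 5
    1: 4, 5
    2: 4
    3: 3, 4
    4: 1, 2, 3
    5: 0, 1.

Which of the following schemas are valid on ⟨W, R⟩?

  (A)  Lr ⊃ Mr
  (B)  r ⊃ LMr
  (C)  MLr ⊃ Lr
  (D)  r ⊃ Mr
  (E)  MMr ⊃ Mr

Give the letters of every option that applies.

R is not reflexive: not 0 R 0.
R is symmetric: every R-edge is matched by its reverse.
R is not transitive: 0 R 5 and 5 R 0 but not 0 R 0.
R is not euclidean: 1 R 4 and 1 R 5 but not 4 R 5.
R is serial: every world has an R-successor.
(A) Lr ⊃ Mr (axiom D) characterises the serial frames. R is serial — valid.
(B) axiom B: valid iff R is symmetric. R is symmetric — valid.
(C) MLr ⊃ Lr is the dual of axiom 5; it is valid on a frame exactly when R is euclidean. R is not euclidean, so not valid.
(D) the dual of axiom T: valid iff R is reflexive. R is not reflexive — not valid.
(E) MMr ⊃ Mr is the dual of axiom 4; it is valid on a frame exactly when R is transitive. R is not transitive, so not valid.

A, B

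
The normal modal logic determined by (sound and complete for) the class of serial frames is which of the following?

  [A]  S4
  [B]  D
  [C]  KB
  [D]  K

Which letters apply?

(A) S4 is determined by the class of reflexive and transitive frames.
(B) D is determined by exactly this class.
(C) KB is determined by the class of symmetric frames.
(D) K is determined by the class of arbitrary frames.

B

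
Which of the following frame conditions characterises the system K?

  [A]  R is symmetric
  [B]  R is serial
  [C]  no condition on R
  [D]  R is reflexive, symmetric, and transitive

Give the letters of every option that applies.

C

(A) this class determines KB, not K.
(B) this class determines D, not K.
(C) K is sound and complete for exactly this class.
(D) this class determines S5, not K.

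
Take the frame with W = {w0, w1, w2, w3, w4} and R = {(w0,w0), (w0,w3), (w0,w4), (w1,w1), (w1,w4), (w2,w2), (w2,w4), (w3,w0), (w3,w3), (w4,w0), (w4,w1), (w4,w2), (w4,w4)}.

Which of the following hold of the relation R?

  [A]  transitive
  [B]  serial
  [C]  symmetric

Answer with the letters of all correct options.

(A) not transitive: w0 R w4 and w4 R w1 but not w0 R w1.
(B) serial: every world has an R-successor.
(C) symmetric: every R-edge is matched by its reverse.

B, C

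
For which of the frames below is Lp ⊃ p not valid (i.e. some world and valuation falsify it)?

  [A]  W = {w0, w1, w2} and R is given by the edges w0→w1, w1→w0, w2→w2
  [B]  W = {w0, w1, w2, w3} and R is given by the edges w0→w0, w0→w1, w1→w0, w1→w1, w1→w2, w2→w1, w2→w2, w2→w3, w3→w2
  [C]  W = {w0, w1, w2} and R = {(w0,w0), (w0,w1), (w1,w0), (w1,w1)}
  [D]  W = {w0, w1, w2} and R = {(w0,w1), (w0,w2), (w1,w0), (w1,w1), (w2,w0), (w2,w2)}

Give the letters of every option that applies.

The schema Lp ⊃ p is axiom T; it is valid on a frame iff R is reflexive.
(A) R is not reflexive (not w0 R w0), so the schema fails here.
(B) R is not reflexive (not w3 R w3), so the schema fails here.
(C) R is not reflexive (not w2 R w2), so the schema fails here.
(D) R is not reflexive (not w0 R w0), so the schema fails here.

A, B, C, D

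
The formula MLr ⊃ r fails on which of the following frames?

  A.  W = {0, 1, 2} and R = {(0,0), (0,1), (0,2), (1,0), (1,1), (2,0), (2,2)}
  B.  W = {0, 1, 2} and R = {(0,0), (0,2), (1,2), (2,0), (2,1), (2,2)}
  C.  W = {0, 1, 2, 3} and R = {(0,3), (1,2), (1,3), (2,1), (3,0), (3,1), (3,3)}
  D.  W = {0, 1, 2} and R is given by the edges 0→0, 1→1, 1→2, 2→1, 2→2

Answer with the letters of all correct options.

The schema MLr ⊃ r is the dual of axiom B; it is valid on a frame iff R is symmetric.
(A) R is symmetric (every R-edge is matched by its reverse), so the schema is valid here.
(B) R is symmetric (every R-edge is matched by its reverse), so the schema is valid here.
(C) R is symmetric (every R-edge is matched by its reverse), so the schema is valid here.
(D) R is symmetric (every R-edge is matched by its reverse), so the schema is valid here.

none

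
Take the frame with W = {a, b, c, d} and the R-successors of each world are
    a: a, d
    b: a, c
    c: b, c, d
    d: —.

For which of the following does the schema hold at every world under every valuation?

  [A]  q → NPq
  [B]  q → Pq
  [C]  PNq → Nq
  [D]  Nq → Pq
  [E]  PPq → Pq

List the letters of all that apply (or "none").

R is not reflexive: not b R b.
R is not symmetric: a R d but not d R a.
R is not transitive: b R a and a R d but not b R d.
R is not euclidean: a R d and a R a but not d R a.
R is not serial: d has no R-successor.
(A) q → NPq (axiom B) characterises the symmetric frames. R is not symmetric — not valid.
(B) q → Pq (the dual of axiom T) characterises the reflexive frames. R is not reflexive — not valid.
(C) PNq → Nq (the dual of axiom 5) characterises the euclidean frames. R is not euclidean — not valid.
(D) Nq → Pq is axiom D, which corresponds to seriality. R is not serial — not valid.
(E) PPq → Pq is the dual of axiom 4, which corresponds to transitivity. R is not transitive — not valid.

none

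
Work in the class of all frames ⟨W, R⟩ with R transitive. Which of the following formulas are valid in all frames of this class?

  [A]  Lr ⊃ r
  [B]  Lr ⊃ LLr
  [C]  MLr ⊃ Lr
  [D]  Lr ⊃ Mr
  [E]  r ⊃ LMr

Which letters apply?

B

(A) Lr ⊃ r (axiom T) characterises the reflexive frames. Such an R need not be reflexive — not valid.
(B) axiom 4: valid iff R is transitive. Every such R is transitive — valid.
(C) MLr ⊃ Lr is the dual of axiom 5; it is valid on a frame exactly when R is euclidean. Such an R need not be euclidean, so not valid.
(D) Lr ⊃ Mr is axiom D, which corresponds to seriality. Such an R need not be serial — not valid.
(E) r ⊃ LMr is axiom B; it is valid on a frame exactly when R is symmetric. Such an R need not be symmetric, so not valid.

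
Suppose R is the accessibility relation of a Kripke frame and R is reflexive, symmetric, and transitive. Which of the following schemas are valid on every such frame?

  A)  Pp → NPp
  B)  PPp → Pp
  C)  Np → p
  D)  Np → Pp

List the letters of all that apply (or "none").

A relation that is reflexive, symmetric, and transitive is also euclidean and serial.
(A) Pp → NPp is axiom 5, which corresponds to the euclidean property. Every such R is euclidean — valid.
(B) PPp → Pp (the dual of axiom 4) characterises the transitive frames. Every such R is transitive — valid.
(C) Np → p (axiom T) characterises the reflexive frames. Every such R is reflexive — valid.
(D) axiom D: valid iff R is serial. Every such R is serial — valid.

A, B, C, D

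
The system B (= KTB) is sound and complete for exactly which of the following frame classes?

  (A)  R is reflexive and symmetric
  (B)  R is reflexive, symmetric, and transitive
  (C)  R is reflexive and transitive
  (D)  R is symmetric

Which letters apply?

(A) B (= KTB) is sound and complete for exactly this class.
(B) this class determines S5, not B (= KTB).
(C) this class determines S4, not B (= KTB).
(D) this class determines KB, not B (= KTB).

A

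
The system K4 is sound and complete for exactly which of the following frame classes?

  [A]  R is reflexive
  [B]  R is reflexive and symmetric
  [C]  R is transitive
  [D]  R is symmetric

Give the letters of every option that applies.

C

(A) this class determines T (= KT), not K4.
(B) this class determines B (= KTB), not K4.
(C) K4 is sound and complete for exactly this class.
(D) this class determines KB, not K4.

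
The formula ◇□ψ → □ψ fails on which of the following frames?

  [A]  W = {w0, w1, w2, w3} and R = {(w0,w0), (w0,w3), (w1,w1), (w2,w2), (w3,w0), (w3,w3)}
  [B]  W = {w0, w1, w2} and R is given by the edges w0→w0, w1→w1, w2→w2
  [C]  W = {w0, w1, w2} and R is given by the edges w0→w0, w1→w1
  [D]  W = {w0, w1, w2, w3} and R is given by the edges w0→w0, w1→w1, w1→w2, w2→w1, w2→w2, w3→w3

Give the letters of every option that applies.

none

The schema ◇□ψ → □ψ is the dual of axiom 5; it is valid on a frame iff R is euclidean.
(A) R is euclidean (any two R-successors of the same world are R-related), so the schema is valid here.
(B) R is euclidean (any two R-successors of the same world are R-related), so the schema is valid here.
(C) R is euclidean (any two R-successors of the same world are R-related), so the schema is valid here.
(D) R is euclidean (any two R-successors of the same world are R-related), so the schema is valid here.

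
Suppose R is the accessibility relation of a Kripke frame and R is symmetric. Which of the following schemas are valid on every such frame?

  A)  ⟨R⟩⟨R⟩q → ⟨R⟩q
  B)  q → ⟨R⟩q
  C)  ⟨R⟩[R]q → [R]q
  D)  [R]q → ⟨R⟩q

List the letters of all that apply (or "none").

none

(A) ⟨R⟩⟨R⟩q → ⟨R⟩q (the dual of axiom 4) characterises the transitive frames. Such an R need not be transitive — not valid.
(B) q → ⟨R⟩q (the dual of axiom T) characterises the reflexive frames. Such an R need not be reflexive — not valid.
(C) ⟨R⟩[R]q → [R]q is the dual of axiom 5, which corresponds to the euclidean property. Such an R need not be euclidean — not valid.
(D) axiom D: valid iff R is serial. Such an R need not be serial — not valid.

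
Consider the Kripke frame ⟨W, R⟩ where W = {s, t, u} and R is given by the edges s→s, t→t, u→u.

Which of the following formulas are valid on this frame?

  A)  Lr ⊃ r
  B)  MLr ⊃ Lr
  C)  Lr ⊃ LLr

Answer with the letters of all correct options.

A, B, C

R is reflexive: each world relates to itself.
R is transitive: R is closed under composition.
R is euclidean: any two R-successors of the same world are R-related.
(A) Lr ⊃ r is axiom T; it is valid on a frame exactly when R is reflexive. R is reflexive, so valid.
(B) the dual of axiom 5: valid iff R is euclidean. R is euclidean — valid.
(C) Lr ⊃ LLr is axiom 4; it is valid on a frame exactly when R is transitive. R is transitive, so valid.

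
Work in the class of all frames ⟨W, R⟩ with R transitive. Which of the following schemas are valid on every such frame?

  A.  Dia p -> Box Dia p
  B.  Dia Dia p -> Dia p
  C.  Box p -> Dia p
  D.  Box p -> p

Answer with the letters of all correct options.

(A) Dia p -> Box Dia p is axiom 5; it is valid on a frame exactly when R is euclidean. Such an R need not be euclidean, so not valid.
(B) the dual of axiom 4: valid iff R is transitive. Every such R is transitive — valid.
(C) axiom D: valid iff R is serial. Such an R need not be serial — not valid.
(D) Box p -> p is axiom T; it is valid on a frame exactly when R is reflexive. Such an R need not be reflexive, so not valid.

B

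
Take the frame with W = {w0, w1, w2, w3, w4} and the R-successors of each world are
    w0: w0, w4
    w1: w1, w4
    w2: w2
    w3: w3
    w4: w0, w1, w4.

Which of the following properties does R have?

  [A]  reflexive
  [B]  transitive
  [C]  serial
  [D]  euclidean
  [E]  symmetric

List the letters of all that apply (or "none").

A, C, E

(A) reflexive: each world relates to itself.
(B) not transitive: w0 R w4 and w4 R w1 but not w0 R w1.
(C) serial: every world has an R-successor.
(D) not euclidean: w4 R w0 and w4 R w1 but not w0 R w1.
(E) symmetric: every R-edge is matched by its reverse.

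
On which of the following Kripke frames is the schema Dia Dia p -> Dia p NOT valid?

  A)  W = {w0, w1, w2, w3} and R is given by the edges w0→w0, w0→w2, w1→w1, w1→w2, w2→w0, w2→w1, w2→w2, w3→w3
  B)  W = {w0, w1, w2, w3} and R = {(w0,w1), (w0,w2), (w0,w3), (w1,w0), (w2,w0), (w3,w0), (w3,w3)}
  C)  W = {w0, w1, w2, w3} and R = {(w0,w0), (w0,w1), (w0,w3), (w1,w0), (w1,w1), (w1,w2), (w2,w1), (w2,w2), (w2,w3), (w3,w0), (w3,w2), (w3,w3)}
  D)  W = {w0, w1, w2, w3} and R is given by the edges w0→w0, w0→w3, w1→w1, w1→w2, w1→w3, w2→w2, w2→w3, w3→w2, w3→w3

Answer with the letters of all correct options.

A, B, C, D

The schema Dia Dia p -> Dia p is the dual of axiom 4; it is valid on a frame iff R is transitive.
(A) R is not transitive (w0 R w2 and w2 R w1 but not w0 R w1), so the schema fails here.
(B) R is not transitive (w0 R w1 and w1 R w0 but not w0 R w0), so the schema fails here.
(C) R is not transitive (w0 R w1 and w1 R w2 but not w0 R w2), so the schema fails here.
(D) R is not transitive (w0 R w3 and w3 R w2 but not w0 R w2), so the schema fails here.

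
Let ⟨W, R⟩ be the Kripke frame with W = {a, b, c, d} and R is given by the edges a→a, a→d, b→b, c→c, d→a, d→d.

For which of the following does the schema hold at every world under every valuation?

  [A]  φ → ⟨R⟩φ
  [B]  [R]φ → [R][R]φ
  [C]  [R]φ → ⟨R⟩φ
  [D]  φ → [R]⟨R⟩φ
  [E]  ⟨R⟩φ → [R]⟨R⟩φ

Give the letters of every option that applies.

R is reflexive: each world relates to itself.
R is symmetric: every R-edge is matched by its reverse.
R is transitive: R is closed under composition.
R is euclidean: any two R-successors of the same world are R-related.
R is serial: every world has an R-successor.
(A) φ → ⟨R⟩φ (the dual of axiom T) characterises the reflexive frames. R is reflexive — valid.
(B) [R]φ → [R][R]φ (axiom 4) characterises the transitive frames. R is transitive — valid.
(C) [R]φ → ⟨R⟩φ (axiom D) characterises the serial frames. R is serial — valid.
(D) φ → [R]⟨R⟩φ is axiom B; it is valid on a frame exactly when R is symmetric. R is symmetric, so valid.
(E) ⟨R⟩φ → [R]⟨R⟩φ is axiom 5; it is valid on a frame exactly when R is euclidean. R is euclidean, so valid.

A, B, C, D, E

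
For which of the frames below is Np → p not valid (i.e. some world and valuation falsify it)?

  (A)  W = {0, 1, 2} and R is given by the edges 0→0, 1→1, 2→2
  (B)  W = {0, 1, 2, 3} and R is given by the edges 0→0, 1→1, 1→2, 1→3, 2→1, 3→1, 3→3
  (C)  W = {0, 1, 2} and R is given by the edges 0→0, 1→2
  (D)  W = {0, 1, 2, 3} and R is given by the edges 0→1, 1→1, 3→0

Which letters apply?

B, C, D

The schema Np → p is axiom T; it is valid on a frame iff R is reflexive.
(A) R is reflexive (each world relates to itself), so the schema is valid here.
(B) R is not reflexive (not 2 R 2), so the schema fails here.
(C) R is not reflexive (not 1 R 1), so the schema fails here.
(D) R is not reflexive (not 0 R 0), so the schema fails here.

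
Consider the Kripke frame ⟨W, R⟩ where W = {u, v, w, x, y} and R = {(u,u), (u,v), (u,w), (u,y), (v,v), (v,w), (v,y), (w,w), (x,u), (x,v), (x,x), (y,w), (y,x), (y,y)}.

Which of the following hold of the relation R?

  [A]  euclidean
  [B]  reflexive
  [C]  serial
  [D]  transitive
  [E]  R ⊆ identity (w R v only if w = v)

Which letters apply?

B, C

(A) not euclidean: u R v and u R u but not v R u.
(B) reflexive: each world relates to itself.
(C) serial: every world has an R-successor.
(D) not transitive: u R y and y R x but not u R x.
(E) not ⊆ identity: u R v with u ≠ v.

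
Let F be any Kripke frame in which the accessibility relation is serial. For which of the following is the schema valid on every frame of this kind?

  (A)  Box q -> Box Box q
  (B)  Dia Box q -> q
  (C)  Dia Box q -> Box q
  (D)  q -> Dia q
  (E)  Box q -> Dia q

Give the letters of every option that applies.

(A) Box q -> Box Box q is axiom 4; it is valid on a frame exactly when R is transitive. Such an R need not be transitive, so not valid.
(B) Dia Box q -> q (the dual of axiom B) characterises the symmetric frames. Such an R need not be symmetric — not valid.
(C) Dia Box q -> Box q is the dual of axiom 5; it is valid on a frame exactly when R is euclidean. Such an R need not be euclidean, so not valid.
(D) q -> Dia q is the dual of axiom T, which corresponds to reflexivity. Such an R need not be reflexive — not valid.
(E) Box q -> Dia q is axiom D, which corresponds to seriality. Every such R is serial — valid.

E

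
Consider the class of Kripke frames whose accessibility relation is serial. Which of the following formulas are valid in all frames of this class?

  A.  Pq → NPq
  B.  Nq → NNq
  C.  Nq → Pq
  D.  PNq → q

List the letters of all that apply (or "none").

C

(A) Pq → NPq is axiom 5; it is valid on a frame exactly when R is euclidean. Such an R need not be euclidean, so not valid.
(B) axiom 4: valid iff R is transitive. Such an R need not be transitive — not valid.
(C) axiom D: valid iff R is serial. Every such R is serial — valid.
(D) PNq → q is the dual of axiom B, which corresponds to symmetry. Such an R need not be symmetric — not valid.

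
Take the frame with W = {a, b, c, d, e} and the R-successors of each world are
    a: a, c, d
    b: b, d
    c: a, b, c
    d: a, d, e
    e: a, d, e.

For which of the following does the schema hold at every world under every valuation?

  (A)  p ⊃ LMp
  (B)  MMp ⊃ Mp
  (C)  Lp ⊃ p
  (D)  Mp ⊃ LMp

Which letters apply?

R is reflexive: each world relates to itself.
R is not symmetric: b R d but not d R b.
R is not transitive: a R c and c R b but not a R b.
R is not euclidean: a R c and a R d but not c R d.
(A) axiom B: valid iff R is symmetric. R is not symmetric — not valid.
(B) MMp ⊃ Mp (the dual of axiom 4) characterises the transitive frames. R is not transitive — not valid.
(C) Lp ⊃ p is axiom T; it is valid on a frame exactly when R is reflexive. R is reflexive, so valid.
(D) Mp ⊃ LMp (axiom 5) characterises the euclidean frames. R is not euclidean — not valid.

C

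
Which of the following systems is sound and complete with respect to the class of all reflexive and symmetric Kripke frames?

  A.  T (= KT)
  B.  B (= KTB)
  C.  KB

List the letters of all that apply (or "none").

B

(A) T (= KT) is determined by the class of reflexive frames.
(B) B (= KTB) is determined by exactly this class.
(C) KB is determined by the class of symmetric frames.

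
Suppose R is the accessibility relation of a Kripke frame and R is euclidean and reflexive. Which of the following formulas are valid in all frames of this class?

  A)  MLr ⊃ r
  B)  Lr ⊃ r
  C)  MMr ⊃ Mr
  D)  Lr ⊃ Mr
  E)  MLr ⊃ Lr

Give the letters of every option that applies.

A, B, C, D, E

A reflexive euclidean relation is also symmetric (from wRw and wRv the euclidean condition gives vRw) and hence transitive; it is an equivalence relation.
(A) MLr ⊃ r is the dual of axiom B; it is valid on a frame exactly when R is symmetric. Every such R is symmetric, so valid.
(B) Lr ⊃ r (axiom T) characterises the reflexive frames. Every such R is reflexive — valid.
(C) MMr ⊃ Mr (the dual of axiom 4) characterises the transitive frames. Every such R is transitive — valid.
(D) Lr ⊃ Mr is axiom D, which corresponds to seriality. Every such R is serial — valid.
(E) MLr ⊃ Lr is the dual of axiom 5, which corresponds to the euclidean property. Every such R is euclidean — valid.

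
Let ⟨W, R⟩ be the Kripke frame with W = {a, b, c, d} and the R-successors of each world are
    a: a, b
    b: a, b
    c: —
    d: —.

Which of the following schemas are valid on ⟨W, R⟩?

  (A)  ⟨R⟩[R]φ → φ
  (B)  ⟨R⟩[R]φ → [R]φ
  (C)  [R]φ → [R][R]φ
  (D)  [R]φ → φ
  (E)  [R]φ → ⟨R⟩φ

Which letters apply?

A, B, C

R is not reflexive: not c R c.
R is symmetric: every R-edge is matched by its reverse.
R is transitive: R is closed under composition.
R is euclidean: any two R-successors of the same world are R-related.
R is not serial: c has no R-successor.
(A) ⟨R⟩[R]φ → φ is the dual of axiom B; it is valid on a frame exactly when R is symmetric. R is symmetric, so valid.
(B) ⟨R⟩[R]φ → [R]φ is the dual of axiom 5; it is valid on a frame exactly when R is euclidean. R is euclidean, so valid.
(C) [R]φ → [R][R]φ is axiom 4, which corresponds to transitivity. R is transitive — valid.
(D) [R]φ → φ is axiom T, which corresponds to reflexivity. R is not reflexive — not valid.
(E) [R]φ → ⟨R⟩φ is axiom D, which corresponds to seriality. R is not serial — not valid.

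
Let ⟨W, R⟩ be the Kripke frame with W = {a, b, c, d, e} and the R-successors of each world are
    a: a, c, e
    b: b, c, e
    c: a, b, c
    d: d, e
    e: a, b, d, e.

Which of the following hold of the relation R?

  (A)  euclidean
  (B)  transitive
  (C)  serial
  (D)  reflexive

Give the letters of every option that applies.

C, D

(A) not euclidean: a R c and a R e but not c R e.
(B) not transitive: a R c and c R b but not a R b.
(C) serial: every world has an R-successor.
(D) reflexive: each world relates to itself.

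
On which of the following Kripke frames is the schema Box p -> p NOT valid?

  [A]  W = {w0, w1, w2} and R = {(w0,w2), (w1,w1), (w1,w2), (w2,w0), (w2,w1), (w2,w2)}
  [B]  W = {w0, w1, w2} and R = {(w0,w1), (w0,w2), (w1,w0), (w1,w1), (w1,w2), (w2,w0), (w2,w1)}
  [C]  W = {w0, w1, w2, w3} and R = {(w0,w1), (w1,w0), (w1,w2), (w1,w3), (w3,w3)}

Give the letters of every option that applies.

The schema Box p -> p is axiom T; it is valid on a frame iff R is reflexive.
(A) R is not reflexive (not w0 R w0), so the schema fails here.
(B) R is not reflexive (not w0 R w0), so the schema fails here.
(C) R is not reflexive (not w0 R w0), so the schema fails here.

A, B, C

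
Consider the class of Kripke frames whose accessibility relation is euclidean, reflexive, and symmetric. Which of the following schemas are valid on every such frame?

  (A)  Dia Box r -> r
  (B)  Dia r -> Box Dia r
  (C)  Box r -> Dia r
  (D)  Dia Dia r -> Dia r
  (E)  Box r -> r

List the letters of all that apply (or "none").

A, B, C, D, E

A relation that is euclidean, reflexive, and symmetric is also serial and transitive.
(A) the dual of axiom B: valid iff R is symmetric. Every such R is symmetric — valid.
(B) Dia r -> Box Dia r is axiom 5; it is valid on a frame exactly when R is euclidean. Every such R is euclidean, so valid.
(C) Box r -> Dia r (axiom D) characterises the serial frames. Every such R is serial — valid.
(D) Dia Dia r -> Dia r (the dual of axiom 4) characterises the transitive frames. Every such R is transitive — valid.
(E) Box r -> r is axiom T, which corresponds to reflexivity. Every such R is reflexive — valid.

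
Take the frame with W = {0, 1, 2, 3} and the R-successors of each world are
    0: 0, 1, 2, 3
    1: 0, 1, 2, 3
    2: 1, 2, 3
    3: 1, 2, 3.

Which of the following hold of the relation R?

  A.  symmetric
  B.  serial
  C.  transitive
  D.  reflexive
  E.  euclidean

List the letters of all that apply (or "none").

(A) not symmetric: 0 R 2 but not 2 R 0.
(B) serial: every world has an R-successor.
(C) not transitive: 2 R 1 and 1 R 0 but not 2 R 0.
(D) reflexive: each world relates to itself.
(E) not euclidean: 0 R 2 and 0 R 0 but not 2 R 0.

B, D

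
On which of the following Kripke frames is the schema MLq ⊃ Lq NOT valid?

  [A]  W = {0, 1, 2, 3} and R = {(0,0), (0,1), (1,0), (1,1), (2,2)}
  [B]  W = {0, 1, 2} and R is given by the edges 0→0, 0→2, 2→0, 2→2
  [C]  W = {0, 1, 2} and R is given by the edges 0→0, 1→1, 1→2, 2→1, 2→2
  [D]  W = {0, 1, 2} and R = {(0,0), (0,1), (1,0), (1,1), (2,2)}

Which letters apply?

The schema MLq ⊃ Lq is the dual of axiom 5; it is valid on a frame iff R is euclidean.
(A) R is euclidean (any two R-successors of the same world are R-related), so the schema is valid here.
(B) R is euclidean (any two R-successors of the same world are R-related), so the schema is valid here.
(C) R is euclidean (any two R-successors of the same world are R-related), so the schema is valid here.
(D) R is euclidean (any two R-successors of the same world are R-related), so the schema is valid here.

none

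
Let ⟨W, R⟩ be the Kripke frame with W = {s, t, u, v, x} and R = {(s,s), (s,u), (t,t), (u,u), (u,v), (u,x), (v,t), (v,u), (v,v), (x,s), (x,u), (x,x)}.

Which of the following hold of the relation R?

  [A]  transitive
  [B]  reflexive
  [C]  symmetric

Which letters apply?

(A) not transitive: s R u and u R v but not s R v.
(B) reflexive: each world relates to itself.
(C) not symmetric: s R u but not u R s.

B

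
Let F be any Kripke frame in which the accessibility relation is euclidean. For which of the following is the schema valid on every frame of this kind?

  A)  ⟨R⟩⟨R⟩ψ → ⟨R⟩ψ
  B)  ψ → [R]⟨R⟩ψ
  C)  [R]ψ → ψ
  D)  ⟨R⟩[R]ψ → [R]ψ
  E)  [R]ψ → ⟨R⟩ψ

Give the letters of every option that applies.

(A) ⟨R⟩⟨R⟩ψ → ⟨R⟩ψ is the dual of axiom 4; it is valid on a frame exactly when R is transitive. Such an R need not be transitive, so not valid.
(B) ψ → [R]⟨R⟩ψ is axiom B; it is valid on a frame exactly when R is symmetric. Such an R need not be symmetric, so not valid.
(C) [R]ψ → ψ is axiom T, which corresponds to reflexivity. Such an R need not be reflexive — not valid.
(D) ⟨R⟩[R]ψ → [R]ψ is the dual of axiom 5; it is valid on a frame exactly when R is euclidean. Every such R is euclidean, so valid.
(E) [R]ψ → ⟨R⟩ψ (axiom D) characterises the serial frames. Such an R need not be serial — not valid.

D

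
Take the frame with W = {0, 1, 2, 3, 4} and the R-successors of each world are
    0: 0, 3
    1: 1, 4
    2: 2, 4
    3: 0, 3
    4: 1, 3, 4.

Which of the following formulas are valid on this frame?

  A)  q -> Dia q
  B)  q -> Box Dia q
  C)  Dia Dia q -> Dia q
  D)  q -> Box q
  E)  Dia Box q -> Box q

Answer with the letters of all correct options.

A

R is reflexive: each world relates to itself.
R is not symmetric: 2 R 4 but not 4 R 2.
R is not transitive: 1 R 4 and 4 R 3 but not 1 R 3.
R is not euclidean: 2 R 4 and 2 R 2 but not 4 R 2.
R is not a subset of the identity: 0 R 3 with 0 ≠ 3.
(A) q -> Dia q (the dual of axiom T) characterises the reflexive frames. R is reflexive — valid.
(B) q -> Box Dia q is axiom B; it is valid on a frame exactly when R is symmetric. R is not symmetric, so not valid.
(C) the dual of axiom 4: valid iff R is transitive. R is not transitive — not valid.
(D) q -> Box q (equivalent to ◇p→p) corresponds to R being a subset of the identity. Here R ⊄ identity, so not valid.
(E) Dia Box q -> Box q is the dual of axiom 5; it is valid on a frame exactly when R is euclidean. R is not euclidean, so not valid.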